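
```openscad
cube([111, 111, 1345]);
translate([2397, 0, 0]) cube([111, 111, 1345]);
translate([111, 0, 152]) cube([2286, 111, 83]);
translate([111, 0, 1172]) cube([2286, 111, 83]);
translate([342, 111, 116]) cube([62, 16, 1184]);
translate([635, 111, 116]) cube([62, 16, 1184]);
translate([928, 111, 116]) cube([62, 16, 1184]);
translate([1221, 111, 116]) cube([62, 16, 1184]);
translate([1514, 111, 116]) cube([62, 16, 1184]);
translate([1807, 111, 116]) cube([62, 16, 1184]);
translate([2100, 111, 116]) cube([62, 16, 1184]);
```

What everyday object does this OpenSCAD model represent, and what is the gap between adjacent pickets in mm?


A fence section. The picket gap is 231 mm.

Two posts, two rails, 7 pickets — a fence section. Span 2286 mm holds 7 pickets of 62 mm with 8 equal gaps: ⌊(2286 − 7·62) / 8⌋ = 231 mm.


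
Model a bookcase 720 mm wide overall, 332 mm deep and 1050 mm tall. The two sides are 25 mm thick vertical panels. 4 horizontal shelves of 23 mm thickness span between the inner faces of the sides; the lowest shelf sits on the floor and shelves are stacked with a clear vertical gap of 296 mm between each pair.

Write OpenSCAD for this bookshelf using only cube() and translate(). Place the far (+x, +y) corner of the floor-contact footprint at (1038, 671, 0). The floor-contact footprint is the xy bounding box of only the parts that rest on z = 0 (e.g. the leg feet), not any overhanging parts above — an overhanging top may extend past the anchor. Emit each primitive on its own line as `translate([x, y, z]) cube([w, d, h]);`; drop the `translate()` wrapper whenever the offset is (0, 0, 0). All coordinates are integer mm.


translate([318, 339, 0]) cube([25, 332, 1050]);
translate([1013, 339, 0]) cube([25, 332, 1050]);
translate([343, 339, 0]) cube([670, 332, 23]);
translate([343, 339, 319]) cube([670, 332, 23]);
translate([343, 339, 638]) cube([670, 332, 23]);
translate([343, 339, 957]) cube([670, 332, 23]);


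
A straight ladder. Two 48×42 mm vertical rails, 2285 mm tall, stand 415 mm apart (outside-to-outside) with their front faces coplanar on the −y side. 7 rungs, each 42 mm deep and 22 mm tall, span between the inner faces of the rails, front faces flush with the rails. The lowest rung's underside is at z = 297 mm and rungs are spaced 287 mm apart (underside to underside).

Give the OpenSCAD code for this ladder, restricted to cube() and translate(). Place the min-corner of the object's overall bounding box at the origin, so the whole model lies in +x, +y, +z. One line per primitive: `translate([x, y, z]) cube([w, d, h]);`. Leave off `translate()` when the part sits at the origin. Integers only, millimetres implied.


// rung span = 415 - 2*48 = 319
// rung[k] z = 297 + k*287
cube([48, 42, 2285]);
translate([367, 0, 0]) cube([48, 42, 2285]);
translate([48, 0, 297]) cube([319, 42, 22]);
translate([48, 0, 584]) cube([319, 42, 22]);
translate([48, 0, 871]) cube([319, 42, 22]);
translate([48, 0, 1158]) cube([319, 42, 22]);
translate([48, 0, 1445]) cube([319, 42, 22]);
translate([48, 0, 1732]) cube([319, 42, 22]);
translate([48, 0, 2019]) cube([319, 42, 22]);


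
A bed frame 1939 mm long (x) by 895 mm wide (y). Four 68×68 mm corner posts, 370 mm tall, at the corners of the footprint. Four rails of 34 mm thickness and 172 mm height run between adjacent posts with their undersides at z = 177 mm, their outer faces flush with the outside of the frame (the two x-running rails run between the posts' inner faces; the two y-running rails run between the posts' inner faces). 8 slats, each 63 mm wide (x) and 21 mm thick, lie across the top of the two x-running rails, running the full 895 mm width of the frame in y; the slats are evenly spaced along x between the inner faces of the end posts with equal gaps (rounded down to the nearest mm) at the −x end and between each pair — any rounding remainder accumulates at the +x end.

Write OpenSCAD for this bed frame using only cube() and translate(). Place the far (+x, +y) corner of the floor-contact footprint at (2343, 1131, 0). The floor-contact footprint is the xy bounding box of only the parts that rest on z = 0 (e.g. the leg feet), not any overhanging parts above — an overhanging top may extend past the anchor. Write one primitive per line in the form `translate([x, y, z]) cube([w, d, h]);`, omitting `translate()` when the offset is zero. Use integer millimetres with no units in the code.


translate([404, 236, 0]) cube([68, 68, 370]);
translate([404, 1063, 0]) cube([68, 68, 370]);
translate([2275, 236, 0]) cube([68, 68, 370]);
translate([2275, 1063, 0]) cube([68, 68, 370]);
translate([472, 236, 177]) cube([1803, 34, 172]);
translate([472, 1097, 177]) cube([1803, 34, 172]);
translate([404, 304, 177]) cube([34, 759, 172]);
translate([2309, 304, 177]) cube([34, 759, 172]);
translate([616, 236, 349]) cube([63, 895, 21]);
translate([823, 236, 349]) cube([63, 895, 21]);
translate([1030, 236, 349]) cube([63, 895, 21]);
translate([1237, 236, 349]) cube([63, 895, 21]);
translate([1444, 236, 349]) cube([63, 895, 21]);
translate([1651, 236, 349]) cube([63, 895, 21]);
translate([1858, 236, 349]) cube([63, 895, 21]);
translate([2065, 236, 349]) cube([63, 895, 21]);


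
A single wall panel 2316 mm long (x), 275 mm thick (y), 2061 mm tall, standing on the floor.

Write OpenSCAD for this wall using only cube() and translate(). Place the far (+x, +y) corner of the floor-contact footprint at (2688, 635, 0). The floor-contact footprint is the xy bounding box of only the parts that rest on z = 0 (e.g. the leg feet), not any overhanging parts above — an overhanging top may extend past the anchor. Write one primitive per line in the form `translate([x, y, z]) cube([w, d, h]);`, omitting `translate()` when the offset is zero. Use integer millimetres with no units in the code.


translate([372, 360, 0]) cube([2316, 275, 2061]);


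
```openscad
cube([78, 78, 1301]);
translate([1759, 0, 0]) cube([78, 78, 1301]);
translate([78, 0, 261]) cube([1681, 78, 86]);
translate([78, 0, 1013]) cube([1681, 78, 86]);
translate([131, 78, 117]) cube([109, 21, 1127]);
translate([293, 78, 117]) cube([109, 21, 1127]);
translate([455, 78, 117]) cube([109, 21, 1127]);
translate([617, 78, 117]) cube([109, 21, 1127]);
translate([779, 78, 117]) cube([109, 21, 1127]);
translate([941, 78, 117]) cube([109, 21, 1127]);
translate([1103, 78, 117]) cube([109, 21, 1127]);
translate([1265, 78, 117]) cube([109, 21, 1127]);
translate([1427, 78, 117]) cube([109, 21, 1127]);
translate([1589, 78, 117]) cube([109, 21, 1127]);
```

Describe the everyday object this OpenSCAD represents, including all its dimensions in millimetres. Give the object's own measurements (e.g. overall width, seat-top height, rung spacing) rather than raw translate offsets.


A fence section. Two 78×78 mm posts, 1301 mm tall, stand on the floor with a clear span of 1681 mm between their inner faces. Two horizontal rails of 78×86 mm section span the gap between the posts with their undersides at z = 261 mm and z = 1013 mm, flush with the posts' −y face. 10 pickets, each 109 mm wide, 21 mm thick and 1127 mm tall, are fixed to the +y face of the rails with their bottoms at z = 117 mm, spaced across the span with a 53 mm gap after the −x post and between neighbouring pickets, with 61 mm left before the +x post.


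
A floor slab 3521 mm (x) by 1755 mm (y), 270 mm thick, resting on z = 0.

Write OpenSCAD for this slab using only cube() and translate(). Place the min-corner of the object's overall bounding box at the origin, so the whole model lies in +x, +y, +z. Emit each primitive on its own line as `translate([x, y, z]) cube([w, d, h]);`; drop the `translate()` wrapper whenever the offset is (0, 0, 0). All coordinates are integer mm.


cube([3521, 1755, 270]);


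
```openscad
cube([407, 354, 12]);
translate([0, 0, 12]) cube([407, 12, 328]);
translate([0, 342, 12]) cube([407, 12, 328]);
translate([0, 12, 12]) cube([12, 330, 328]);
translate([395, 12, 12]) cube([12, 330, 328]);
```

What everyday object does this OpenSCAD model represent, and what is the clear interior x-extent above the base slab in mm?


An open box. The internal width is 383 mm.

A 407×354 base slab with four walls standing on it — an open box. The base is 407 mm wide and the walls are 12 mm thick, so the internal width is 407 − 2 × 12 = 383 mm.


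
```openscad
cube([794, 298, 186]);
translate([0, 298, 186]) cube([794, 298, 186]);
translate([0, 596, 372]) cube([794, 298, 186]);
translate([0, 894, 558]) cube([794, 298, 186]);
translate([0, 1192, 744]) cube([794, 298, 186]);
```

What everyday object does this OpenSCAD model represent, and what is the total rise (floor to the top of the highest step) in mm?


A staircase. The total rise is 930 mm.

5 identical blocks, each offset up and back from the previous — a staircase. Each step is 186 mm tall and there are 5 of them, so the total rise is 5 × 186 = 930 mm.


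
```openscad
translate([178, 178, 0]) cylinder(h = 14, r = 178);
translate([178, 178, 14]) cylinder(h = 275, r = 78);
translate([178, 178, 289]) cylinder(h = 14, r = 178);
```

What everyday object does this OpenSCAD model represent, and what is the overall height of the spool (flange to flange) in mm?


A spool. The overall height is 303 mm.

Three coaxial cylinders, large–small–large — a spool. Two 14 mm flanges and a 275 mm core give 14 + 275 + 14 = 303 mm.


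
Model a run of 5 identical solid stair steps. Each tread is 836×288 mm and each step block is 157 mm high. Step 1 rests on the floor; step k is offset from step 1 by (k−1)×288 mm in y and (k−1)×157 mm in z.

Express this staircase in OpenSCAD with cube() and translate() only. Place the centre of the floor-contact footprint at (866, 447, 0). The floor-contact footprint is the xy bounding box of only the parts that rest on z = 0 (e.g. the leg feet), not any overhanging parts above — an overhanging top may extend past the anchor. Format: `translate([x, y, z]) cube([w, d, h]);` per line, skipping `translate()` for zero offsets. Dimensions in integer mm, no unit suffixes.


translate([448, 303, 0]) cube([836, 288, 157]);
translate([448, 591, 157]) cube([836, 288, 157]);
translate([448, 879, 314]) cube([836, 288, 157]);
translate([448, 1167, 471]) cube([836, 288, 157]);
translate([448, 1455, 628]) cube([836, 288, 157]);


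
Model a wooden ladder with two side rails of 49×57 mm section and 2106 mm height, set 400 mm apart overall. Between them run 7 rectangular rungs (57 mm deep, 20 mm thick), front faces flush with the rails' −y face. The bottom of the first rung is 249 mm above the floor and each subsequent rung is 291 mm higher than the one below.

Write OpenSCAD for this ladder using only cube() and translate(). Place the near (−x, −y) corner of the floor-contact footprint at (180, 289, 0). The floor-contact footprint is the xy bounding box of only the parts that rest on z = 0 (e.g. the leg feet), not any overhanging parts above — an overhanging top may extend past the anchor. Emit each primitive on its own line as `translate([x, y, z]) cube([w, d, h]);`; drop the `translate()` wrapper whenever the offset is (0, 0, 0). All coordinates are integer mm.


translate([180, 289, 0]) cube([49, 57, 2106]);
translate([531, 289, 0]) cube([49, 57, 2106]);
translate([229, 289, 249]) cube([302, 57, 20]);
translate([229, 289, 540]) cube([302, 57, 20]);
translate([229, 289, 831]) cube([302, 57, 20]);
translate([229, 289, 1122]) cube([302, 57, 20]);
translate([229, 289, 1413]) cube([302, 57, 20]);
translate([229, 289, 1704]) cube([302, 57, 20]);
translate([229, 289, 1995]) cube([302, 57, 20]);


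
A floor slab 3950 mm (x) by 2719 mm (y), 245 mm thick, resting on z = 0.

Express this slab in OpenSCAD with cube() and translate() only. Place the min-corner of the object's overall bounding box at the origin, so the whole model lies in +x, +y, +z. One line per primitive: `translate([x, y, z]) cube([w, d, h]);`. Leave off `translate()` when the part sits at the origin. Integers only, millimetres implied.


cube([3950, 2719, 245]);


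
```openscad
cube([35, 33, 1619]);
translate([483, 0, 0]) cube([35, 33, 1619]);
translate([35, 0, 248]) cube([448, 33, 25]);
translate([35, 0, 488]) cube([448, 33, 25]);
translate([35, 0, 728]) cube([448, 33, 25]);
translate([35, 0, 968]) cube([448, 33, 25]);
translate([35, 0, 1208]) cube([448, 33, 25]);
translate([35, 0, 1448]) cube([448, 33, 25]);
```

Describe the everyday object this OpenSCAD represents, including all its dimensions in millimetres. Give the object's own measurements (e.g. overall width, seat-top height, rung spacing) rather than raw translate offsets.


A straight ladder. Two 35×33 mm vertical rails, 1619 mm tall, stand 518 mm apart (outside-to-outside) with their front faces coplanar on the −y side. 6 rungs, each 33 mm deep and 25 mm tall, span between the inner faces of the rails, front faces flush with the rails. The lowest rung's underside is at z = 248 mm and rungs are spaced 240 mm apart (underside to underside).


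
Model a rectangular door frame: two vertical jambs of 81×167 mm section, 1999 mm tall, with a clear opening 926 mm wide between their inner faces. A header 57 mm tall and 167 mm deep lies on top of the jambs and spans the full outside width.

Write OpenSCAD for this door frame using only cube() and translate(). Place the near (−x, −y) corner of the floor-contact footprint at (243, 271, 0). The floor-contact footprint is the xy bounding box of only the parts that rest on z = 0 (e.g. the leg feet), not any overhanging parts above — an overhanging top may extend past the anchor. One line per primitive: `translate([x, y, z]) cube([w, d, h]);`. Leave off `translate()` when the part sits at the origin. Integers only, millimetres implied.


translate([243, 271, 0]) cube([81, 167, 1999]);
translate([1250, 271, 0]) cube([81, 167, 1999]);
translate([243, 271, 1999]) cube([1088, 167, 57]);


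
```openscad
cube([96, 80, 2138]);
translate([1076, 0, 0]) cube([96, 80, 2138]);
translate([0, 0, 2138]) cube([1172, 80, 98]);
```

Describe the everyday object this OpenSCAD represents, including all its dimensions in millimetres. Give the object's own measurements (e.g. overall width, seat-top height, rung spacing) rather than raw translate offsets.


A door frame. The clear opening is 980 mm wide and 2138 mm high. Two 96 mm wide jambs, 80 mm deep, stand either side of the opening from the floor to the top of the opening. A 98 mm thick head sits across the top of both jambs, spanning the full outside width of the frame.


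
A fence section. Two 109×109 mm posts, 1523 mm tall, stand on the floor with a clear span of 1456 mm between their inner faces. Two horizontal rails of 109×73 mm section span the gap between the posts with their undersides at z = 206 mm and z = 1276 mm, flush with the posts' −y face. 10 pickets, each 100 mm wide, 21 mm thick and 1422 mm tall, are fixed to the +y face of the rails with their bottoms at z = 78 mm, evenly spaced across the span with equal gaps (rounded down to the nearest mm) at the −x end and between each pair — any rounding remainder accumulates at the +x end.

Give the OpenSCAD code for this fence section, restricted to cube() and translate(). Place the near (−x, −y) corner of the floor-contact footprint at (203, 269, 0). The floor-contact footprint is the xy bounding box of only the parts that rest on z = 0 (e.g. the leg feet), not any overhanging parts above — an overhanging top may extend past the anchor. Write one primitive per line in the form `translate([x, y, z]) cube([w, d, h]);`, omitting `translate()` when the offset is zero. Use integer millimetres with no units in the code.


translate([203, 269, 0]) cube([109, 109, 1523]);
translate([1768, 269, 0]) cube([109, 109, 1523]);
translate([312, 269, 206]) cube([1456, 109, 73]);
translate([312, 269, 1276]) cube([1456, 109, 73]);
translate([353, 378, 78]) cube([100, 21, 1422]);
translate([494, 378, 78]) cube([100, 21, 1422]);
translate([635, 378, 78]) cube([100, 21, 1422]);
translate([776, 378, 78]) cube([100, 21, 1422]);
translate([917, 378, 78]) cube([100, 21, 1422]);
translate([1058, 378, 78]) cube([100, 21, 1422]);
translate([1199, 378, 78]) cube([100, 21, 1422]);
translate([1340, 378, 78]) cube([100, 21, 1422]);
translate([1481, 378, 78]) cube([100, 21, 1422]);
translate([1622, 378, 78]) cube([100, 21, 1422]);


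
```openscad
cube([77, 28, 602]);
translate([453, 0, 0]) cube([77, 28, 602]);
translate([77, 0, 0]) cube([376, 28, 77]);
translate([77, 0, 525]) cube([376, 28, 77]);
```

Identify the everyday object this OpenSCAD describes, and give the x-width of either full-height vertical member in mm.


A picture frame. The border width is 77 mm.

Four thin pieces enclosing a rectangular opening — a picture frame. The two full-height stiles are 602 mm tall; the top rail sits at z = 525 and is 77 mm tall, so the border above the opening is 602 − 525 = 77 mm, matching the stile x-width.


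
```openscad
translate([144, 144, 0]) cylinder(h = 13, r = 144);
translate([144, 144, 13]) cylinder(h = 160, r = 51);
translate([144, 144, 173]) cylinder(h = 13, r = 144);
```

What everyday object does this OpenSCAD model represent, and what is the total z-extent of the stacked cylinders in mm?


A spool. The overall height is 186 mm.

Three coaxial cylinders, large–small–large — a spool. Two 13 mm flanges and a 160 mm core give 13 + 160 + 13 = 186 mm.


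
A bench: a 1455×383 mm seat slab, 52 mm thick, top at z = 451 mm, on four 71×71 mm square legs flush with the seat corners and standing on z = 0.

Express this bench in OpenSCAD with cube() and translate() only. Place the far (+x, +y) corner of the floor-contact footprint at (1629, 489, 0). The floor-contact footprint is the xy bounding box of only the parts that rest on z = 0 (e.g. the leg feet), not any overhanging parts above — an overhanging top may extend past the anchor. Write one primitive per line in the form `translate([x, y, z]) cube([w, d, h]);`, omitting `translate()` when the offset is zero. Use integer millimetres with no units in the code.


translate([174, 106, 399]) cube([1455, 383, 52]);
translate([174, 106, 0]) cube([71, 71, 399]);
translate([174, 418, 0]) cube([71, 71, 399]);
translate([1558, 106, 0]) cube([71, 71, 399]);
translate([1558, 418, 0]) cube([71, 71, 399]);


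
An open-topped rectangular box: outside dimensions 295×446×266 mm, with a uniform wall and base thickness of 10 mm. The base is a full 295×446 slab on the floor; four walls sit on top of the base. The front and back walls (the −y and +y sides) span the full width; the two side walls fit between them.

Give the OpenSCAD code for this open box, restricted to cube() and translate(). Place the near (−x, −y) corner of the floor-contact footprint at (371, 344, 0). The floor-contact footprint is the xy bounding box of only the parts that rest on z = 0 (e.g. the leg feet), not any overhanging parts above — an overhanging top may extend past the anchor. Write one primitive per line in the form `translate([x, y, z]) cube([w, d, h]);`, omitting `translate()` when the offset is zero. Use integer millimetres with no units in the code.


translate([371, 344, 0]) cube([295, 446, 10]);
translate([371, 344, 10]) cube([295, 10, 256]);
translate([371, 780, 10]) cube([295, 10, 256]);
translate([371, 354, 10]) cube([10, 426, 256]);
translate([656, 354, 10]) cube([10, 426, 256]);


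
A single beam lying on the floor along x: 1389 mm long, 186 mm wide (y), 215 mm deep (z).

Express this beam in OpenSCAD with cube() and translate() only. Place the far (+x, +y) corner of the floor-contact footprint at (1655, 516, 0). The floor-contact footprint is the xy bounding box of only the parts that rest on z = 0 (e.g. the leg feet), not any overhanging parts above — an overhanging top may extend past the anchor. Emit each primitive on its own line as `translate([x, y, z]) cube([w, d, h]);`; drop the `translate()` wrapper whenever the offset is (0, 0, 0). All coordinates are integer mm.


translate([266, 330, 0]) cube([1389, 186, 215]);


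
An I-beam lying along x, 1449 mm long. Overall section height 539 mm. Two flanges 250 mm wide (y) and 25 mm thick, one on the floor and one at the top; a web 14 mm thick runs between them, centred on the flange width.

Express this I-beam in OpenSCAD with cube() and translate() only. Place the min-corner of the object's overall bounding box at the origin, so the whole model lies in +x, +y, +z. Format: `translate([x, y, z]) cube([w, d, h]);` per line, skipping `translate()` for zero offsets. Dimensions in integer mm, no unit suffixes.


cube([1449, 250, 25]);
translate([0, 118, 25]) cube([1449, 14, 489]);
translate([0, 0, 514]) cube([1449, 250, 25]);


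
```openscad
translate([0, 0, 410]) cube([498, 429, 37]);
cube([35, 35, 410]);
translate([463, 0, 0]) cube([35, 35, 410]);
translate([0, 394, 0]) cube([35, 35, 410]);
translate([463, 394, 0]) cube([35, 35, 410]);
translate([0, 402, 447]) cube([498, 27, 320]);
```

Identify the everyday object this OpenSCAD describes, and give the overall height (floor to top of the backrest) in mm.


A chair. The overall height is 767 mm.

A slab on four corner posts with a tall panel at the back — a chair. The seat slab sits at z = 410 with thickness 37, and the 320 mm backrest starts at the seat top, so the overall height is 410 + 37 + 320 = 767 mm.


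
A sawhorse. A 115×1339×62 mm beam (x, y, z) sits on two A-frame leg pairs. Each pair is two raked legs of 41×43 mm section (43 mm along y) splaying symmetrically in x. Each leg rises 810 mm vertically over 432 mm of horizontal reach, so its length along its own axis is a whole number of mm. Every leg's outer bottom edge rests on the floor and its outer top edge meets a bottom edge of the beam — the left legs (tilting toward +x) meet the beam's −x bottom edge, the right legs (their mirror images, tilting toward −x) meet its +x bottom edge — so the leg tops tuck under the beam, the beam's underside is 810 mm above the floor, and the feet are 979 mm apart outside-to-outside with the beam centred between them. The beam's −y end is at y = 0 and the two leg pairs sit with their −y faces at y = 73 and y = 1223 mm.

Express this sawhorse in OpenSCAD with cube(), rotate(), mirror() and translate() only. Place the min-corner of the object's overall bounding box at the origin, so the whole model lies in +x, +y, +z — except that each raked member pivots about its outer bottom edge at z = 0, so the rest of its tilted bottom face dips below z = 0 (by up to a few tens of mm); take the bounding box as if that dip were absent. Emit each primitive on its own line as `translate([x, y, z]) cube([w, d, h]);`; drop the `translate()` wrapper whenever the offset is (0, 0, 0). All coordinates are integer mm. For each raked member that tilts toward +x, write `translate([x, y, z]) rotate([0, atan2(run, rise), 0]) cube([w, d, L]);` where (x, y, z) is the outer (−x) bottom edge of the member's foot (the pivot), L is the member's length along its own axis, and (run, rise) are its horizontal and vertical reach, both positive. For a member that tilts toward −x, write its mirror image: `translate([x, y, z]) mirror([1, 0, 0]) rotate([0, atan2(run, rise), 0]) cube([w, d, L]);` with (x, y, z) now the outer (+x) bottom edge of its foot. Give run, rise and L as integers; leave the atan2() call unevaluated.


translate([432, 0, 810]) cube([115, 1339, 62]);
translate([0, 73, 0]) rotate([0, atan2(432, 810), 0]) cube([41, 43, 918]);
translate([979, 73, 0]) mirror([1, 0, 0]) rotate([0, atan2(432, 810), 0]) cube([41, 43, 918]);
translate([0, 1223, 0]) rotate([0, atan2(432, 810), 0]) cube([41, 43, 918]);
translate([979, 1223, 0]) mirror([1, 0, 0]) rotate([0, atan2(432, 810), 0]) cube([41, 43, 918]);


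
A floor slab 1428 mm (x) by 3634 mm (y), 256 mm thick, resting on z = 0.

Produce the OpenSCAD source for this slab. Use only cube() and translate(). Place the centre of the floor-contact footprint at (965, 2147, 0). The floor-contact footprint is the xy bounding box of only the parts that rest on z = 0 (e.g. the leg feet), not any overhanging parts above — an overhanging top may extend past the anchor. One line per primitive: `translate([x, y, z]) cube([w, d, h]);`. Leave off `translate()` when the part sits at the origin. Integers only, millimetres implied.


translate([251, 330, 0]) cube([1428, 3634, 256]);


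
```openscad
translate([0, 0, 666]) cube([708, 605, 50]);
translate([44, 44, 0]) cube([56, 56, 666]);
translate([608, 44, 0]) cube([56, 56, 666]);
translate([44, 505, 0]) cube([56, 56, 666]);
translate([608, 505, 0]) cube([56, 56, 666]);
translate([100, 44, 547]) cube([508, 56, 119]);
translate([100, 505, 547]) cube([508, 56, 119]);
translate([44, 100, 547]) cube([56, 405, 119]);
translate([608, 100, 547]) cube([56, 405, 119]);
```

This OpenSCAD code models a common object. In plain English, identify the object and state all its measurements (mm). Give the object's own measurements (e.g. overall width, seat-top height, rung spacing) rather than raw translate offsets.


A table: top 708 mm (x) × 605 mm (y), 50 mm thick, upper face at z = 716 mm, on four 56×56 mm square legs, each inset 44 mm from the nearest pair of top edges from z = 0 to the bottom of the top. Four apron rails, 56 mm thick and 119 mm tall, run between adjacent legs with their top edges flush with the underside of the top and their outer faces flush with the legs' outer faces.


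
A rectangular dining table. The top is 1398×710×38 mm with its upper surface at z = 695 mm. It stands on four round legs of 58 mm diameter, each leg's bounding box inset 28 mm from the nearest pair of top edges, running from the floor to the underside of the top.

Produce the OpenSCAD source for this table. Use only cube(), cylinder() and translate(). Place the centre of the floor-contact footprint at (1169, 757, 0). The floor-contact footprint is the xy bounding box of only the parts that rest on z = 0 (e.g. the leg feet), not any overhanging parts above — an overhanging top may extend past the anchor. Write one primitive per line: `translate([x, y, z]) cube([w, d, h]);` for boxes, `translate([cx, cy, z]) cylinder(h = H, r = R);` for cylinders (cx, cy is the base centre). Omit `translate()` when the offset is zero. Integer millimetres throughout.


translate([470, 402, 657]) cube([1398, 710, 38]);
translate([527, 459, 0]) cylinder(h = 657, r = 29);
translate([1811, 459, 0]) cylinder(h = 657, r = 29);
translate([527, 1055, 0]) cylinder(h = 657, r = 29);
translate([1811, 1055, 0]) cylinder(h = 657, r = 29);


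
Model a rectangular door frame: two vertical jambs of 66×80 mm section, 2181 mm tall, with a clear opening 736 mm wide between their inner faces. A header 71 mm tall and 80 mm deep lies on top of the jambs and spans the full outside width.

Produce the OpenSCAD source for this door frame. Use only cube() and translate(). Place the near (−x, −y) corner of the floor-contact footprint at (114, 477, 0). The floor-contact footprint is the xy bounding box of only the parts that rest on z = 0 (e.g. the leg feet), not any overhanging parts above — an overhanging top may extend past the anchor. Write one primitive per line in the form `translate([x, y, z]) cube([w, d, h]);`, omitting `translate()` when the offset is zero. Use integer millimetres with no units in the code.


translate([114, 477, 0]) cube([66, 80, 2181]);
translate([916, 477, 0]) cube([66, 80, 2181]);
translate([114, 477, 2181]) cube([868, 80, 71]);


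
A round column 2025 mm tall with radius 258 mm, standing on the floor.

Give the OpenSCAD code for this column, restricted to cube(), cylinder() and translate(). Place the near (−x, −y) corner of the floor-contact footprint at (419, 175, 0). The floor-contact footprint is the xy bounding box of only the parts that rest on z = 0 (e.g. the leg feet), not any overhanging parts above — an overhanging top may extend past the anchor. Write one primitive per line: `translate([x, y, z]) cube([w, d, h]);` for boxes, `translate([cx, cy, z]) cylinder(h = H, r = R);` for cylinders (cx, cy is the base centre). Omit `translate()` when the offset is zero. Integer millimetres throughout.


translate([677, 433, 0]) cylinder(h = 2025, r = 258);


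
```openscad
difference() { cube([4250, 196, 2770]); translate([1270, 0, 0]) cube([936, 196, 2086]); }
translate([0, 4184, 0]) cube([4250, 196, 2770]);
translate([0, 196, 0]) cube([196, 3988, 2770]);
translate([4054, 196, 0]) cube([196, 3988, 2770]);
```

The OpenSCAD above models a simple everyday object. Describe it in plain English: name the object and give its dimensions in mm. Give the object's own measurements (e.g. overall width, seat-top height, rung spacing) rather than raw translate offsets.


A single room: four walls, each 2770 mm tall and 196 mm thick, enclosing an outside footprint 4250×4380 mm (x × y), no floor or roof. The front and back walls (−y and +y sides) run the full x-width; the side walls fit between their inner faces. A door opening 936 mm wide and 2086 mm tall is cut through the front wall from the floor up, its −x edge 1270 mm from the wall's −x end.


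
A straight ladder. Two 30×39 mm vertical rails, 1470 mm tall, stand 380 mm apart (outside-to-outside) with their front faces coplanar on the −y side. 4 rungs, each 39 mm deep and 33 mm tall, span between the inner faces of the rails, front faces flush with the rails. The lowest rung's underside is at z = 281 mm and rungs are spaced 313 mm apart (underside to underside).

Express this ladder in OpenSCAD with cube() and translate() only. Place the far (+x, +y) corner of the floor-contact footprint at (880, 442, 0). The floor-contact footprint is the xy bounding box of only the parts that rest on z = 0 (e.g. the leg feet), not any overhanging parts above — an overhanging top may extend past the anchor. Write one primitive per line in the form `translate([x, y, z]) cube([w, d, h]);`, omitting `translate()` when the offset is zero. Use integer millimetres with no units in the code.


translate([500, 403, 0]) cube([30, 39, 1470]);
translate([850, 403, 0]) cube([30, 39, 1470]);
translate([530, 403, 281]) cube([320, 39, 33]);
translate([530, 403, 594]) cube([320, 39, 33]);
translate([530, 403, 907]) cube([320, 39, 33]);
translate([530, 403, 1220]) cube([320, 39, 33]);


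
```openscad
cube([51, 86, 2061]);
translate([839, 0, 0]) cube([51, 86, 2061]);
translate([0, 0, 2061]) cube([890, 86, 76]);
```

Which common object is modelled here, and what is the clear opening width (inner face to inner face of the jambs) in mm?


A door frame. The clear opening width is 788 mm.

Two 2061 mm tall posts with a header on top — a door frame. The left jamb is 51 mm wide at x = 0; the right jamb starts at x = 839. The clear opening is 839 − 51 = 788 mm.


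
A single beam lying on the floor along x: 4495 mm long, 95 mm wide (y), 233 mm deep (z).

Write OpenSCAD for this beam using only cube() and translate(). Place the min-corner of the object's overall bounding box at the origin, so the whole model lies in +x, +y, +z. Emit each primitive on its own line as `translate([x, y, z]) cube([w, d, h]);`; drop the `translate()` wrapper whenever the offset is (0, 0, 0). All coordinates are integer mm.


cube([4495, 95, 233]);


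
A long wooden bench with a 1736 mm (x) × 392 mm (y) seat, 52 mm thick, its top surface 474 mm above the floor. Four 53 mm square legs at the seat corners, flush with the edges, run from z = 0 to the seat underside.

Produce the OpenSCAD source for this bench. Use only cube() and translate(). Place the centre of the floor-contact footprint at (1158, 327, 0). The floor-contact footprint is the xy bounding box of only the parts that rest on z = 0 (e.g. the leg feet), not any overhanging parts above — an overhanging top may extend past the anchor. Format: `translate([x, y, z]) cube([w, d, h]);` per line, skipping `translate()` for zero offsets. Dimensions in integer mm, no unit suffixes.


// leg_h = 474 − 52 = 422
translate([290, 131, 422]) cube([1736, 392, 52]);
translate([290, 131, 0]) cube([53, 53, 422]);
translate([290, 470, 0]) cube([53, 53, 422]);
translate([1973, 131, 0]) cube([53, 53, 422]);
translate([1973, 470, 0]) cube([53, 53, 422]);


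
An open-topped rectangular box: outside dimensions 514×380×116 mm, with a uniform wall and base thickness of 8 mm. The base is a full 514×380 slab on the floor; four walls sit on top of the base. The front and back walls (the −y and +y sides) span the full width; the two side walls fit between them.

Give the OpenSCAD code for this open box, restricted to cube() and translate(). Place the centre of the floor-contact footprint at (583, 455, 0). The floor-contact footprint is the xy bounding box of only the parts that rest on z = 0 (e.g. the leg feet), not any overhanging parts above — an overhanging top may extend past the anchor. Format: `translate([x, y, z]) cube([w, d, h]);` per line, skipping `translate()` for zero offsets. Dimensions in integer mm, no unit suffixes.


translate([326, 265, 0]) cube([514, 380, 8]);
translate([326, 265, 8]) cube([514, 8, 108]);
translate([326, 637, 8]) cube([514, 8, 108]);
translate([326, 273, 8]) cube([8, 364, 108]);
translate([832, 273, 8]) cube([8, 364, 108]);


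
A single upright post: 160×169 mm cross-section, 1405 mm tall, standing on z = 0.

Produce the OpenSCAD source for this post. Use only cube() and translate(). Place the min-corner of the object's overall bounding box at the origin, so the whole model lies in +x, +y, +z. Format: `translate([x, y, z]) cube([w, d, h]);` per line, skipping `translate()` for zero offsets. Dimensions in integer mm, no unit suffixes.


cube([160, 169, 1405]);


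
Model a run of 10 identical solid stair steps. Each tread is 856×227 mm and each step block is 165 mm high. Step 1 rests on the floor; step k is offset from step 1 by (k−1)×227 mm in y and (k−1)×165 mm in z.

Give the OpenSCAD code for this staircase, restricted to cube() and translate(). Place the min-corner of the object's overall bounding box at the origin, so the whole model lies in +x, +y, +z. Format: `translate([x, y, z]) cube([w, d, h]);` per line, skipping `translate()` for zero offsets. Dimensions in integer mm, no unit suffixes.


cube([856, 227, 165]);
translate([0, 227, 165]) cube([856, 227, 165]);
translate([0, 454, 330]) cube([856, 227, 165]);
translate([0, 681, 495]) cube([856, 227, 165]);
translate([0, 908, 660]) cube([856, 227, 165]);
translate([0, 1135, 825]) cube([856, 227, 165]);
translate([0, 1362, 990]) cube([856, 227, 165]);
translate([0, 1589, 1155]) cube([856, 227, 165]);
translate([0, 1816, 1320]) cube([856, 227, 165]);
translate([0, 2043, 1485]) cube([856, 227, 165]);


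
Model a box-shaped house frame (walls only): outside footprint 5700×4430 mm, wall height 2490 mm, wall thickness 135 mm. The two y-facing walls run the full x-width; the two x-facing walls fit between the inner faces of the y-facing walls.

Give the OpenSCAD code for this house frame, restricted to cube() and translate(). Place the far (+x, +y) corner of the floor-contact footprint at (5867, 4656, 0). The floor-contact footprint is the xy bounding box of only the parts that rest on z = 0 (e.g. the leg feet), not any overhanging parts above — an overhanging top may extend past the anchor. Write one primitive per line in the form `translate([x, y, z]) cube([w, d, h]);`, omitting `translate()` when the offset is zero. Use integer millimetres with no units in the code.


translate([167, 226, 0]) cube([5700, 135, 2490]);
translate([167, 4521, 0]) cube([5700, 135, 2490]);
translate([167, 361, 0]) cube([135, 4160, 2490]);
translate([5732, 361, 0]) cube([135, 4160, 2490]);


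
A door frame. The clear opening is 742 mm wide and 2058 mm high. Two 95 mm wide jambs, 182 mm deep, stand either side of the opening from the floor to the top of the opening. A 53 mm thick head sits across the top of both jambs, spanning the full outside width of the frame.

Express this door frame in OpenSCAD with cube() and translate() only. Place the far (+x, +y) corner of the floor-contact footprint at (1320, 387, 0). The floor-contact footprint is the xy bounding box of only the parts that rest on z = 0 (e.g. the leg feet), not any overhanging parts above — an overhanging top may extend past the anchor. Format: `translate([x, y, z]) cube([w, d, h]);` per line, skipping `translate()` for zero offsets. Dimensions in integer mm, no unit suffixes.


translate([388, 205, 0]) cube([95, 182, 2058]);
translate([1225, 205, 0]) cube([95, 182, 2058]);
translate([388, 205, 2058]) cube([932, 182, 53]);


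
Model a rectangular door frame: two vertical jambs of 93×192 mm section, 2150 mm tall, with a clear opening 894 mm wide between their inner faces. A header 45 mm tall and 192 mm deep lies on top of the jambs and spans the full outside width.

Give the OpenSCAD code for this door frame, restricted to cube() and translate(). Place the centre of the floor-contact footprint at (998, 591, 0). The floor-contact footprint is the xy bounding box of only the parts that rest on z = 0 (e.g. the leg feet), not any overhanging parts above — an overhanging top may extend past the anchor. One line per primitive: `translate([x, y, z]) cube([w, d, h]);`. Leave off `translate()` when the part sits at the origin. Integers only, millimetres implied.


translate([458, 495, 0]) cube([93, 192, 2150]);
translate([1445, 495, 0]) cube([93, 192, 2150]);
translate([458, 495, 2150]) cube([1080, 192, 45]);


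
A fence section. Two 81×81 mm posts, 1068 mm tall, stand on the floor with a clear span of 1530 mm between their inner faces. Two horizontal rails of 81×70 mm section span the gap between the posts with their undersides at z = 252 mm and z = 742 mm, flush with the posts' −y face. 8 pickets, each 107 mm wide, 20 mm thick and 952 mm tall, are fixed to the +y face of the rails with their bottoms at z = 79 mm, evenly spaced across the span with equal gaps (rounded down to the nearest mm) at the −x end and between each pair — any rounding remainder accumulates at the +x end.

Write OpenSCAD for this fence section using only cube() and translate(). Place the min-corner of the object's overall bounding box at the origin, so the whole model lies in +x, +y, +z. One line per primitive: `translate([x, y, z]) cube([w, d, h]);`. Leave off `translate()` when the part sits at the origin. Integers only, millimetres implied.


cube([81, 81, 1068]);
translate([1611, 0, 0]) cube([81, 81, 1068]);
translate([81, 0, 252]) cube([1530, 81, 70]);
translate([81, 0, 742]) cube([1530, 81, 70]);
translate([155, 81, 79]) cube([107, 20, 952]);
translate([336, 81, 79]) cube([107, 20, 952]);
translate([517, 81, 79]) cube([107, 20, 952]);
translate([698, 81, 79]) cube([107, 20, 952]);
translate([879, 81, 79]) cube([107, 20, 952]);
translate([1060, 81, 79]) cube([107, 20, 952]);
translate([1241, 81, 79]) cube([107, 20, 952]);
translate([1422, 81, 79]) cube([107, 20, 952]);


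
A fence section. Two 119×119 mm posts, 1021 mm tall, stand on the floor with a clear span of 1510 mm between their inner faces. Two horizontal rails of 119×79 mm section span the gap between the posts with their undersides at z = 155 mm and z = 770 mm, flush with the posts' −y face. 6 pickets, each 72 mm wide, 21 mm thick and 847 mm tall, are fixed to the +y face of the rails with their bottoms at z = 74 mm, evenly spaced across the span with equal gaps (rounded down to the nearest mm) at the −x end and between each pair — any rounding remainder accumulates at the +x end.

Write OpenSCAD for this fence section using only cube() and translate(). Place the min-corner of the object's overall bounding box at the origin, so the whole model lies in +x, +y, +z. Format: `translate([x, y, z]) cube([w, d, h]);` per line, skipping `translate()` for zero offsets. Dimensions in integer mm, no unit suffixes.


cube([119, 119, 1021]);
translate([1629, 0, 0]) cube([119, 119, 1021]);
translate([119, 0, 155]) cube([1510, 119, 79]);
translate([119, 0, 770]) cube([1510, 119, 79]);
translate([273, 119, 74]) cube([72, 21, 847]);
translate([499, 119, 74]) cube([72, 21, 847]);
translate([725, 119, 74]) cube([72, 21, 847]);
translate([951, 119, 74]) cube([72, 21, 847]);
translate([1177, 119, 74]) cube([72, 21, 847]);
translate([1403, 119, 74]) cube([72, 21, 847]);
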